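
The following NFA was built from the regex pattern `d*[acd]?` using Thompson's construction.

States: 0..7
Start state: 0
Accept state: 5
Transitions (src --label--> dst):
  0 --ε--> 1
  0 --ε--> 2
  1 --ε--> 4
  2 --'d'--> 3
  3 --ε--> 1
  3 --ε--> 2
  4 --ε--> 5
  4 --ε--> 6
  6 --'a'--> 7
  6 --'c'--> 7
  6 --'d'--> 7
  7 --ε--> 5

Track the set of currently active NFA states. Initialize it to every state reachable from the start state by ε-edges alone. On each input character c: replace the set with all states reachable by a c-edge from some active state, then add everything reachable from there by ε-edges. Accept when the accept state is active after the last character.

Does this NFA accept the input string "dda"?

Answer: ACCEPT

Steps:
start: ε-closure({0}) = {0,1,2,4,5,6}
'd' @ 1: {1,2,3,4,5,6,7}  [accepting]
'd' @ 2: {1,2,3,4,5,6,7}  [accepting]
'a' @ 3: {5,7}  [accepting]
end set {5,7} — state 5 in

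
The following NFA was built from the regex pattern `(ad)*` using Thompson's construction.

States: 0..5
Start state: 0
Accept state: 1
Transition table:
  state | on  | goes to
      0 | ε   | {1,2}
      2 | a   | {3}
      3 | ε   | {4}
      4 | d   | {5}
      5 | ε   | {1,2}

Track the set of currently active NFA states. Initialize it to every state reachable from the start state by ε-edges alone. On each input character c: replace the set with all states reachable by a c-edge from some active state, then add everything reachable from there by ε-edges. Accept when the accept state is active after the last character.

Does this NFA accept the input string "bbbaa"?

Answer: REJECT

Trace:
initial (ε-close {0}): {0,1,2}
'b' @ 1: {}  — state set empty
rest 'bbaa' ignored (set empty)
after full input: {}  (accept=1 not in)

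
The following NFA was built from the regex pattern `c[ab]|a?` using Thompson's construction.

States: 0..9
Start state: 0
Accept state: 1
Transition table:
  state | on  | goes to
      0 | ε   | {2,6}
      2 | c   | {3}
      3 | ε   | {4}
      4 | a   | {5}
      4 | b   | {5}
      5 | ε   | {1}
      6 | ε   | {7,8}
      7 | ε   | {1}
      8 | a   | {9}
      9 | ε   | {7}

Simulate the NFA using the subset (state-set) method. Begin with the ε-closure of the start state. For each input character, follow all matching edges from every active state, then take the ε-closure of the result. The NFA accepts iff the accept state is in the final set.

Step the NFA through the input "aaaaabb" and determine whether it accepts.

initial (ε-close {0}): {0,1,2,6,7,8}
'a' @ 1: {1,7,9}  ✓accept
'a' @ 2: {}  — dead — no transitions
rest 'aaabb' ignored (set empty)
end set {} — state 1 not in

Answer: REJECT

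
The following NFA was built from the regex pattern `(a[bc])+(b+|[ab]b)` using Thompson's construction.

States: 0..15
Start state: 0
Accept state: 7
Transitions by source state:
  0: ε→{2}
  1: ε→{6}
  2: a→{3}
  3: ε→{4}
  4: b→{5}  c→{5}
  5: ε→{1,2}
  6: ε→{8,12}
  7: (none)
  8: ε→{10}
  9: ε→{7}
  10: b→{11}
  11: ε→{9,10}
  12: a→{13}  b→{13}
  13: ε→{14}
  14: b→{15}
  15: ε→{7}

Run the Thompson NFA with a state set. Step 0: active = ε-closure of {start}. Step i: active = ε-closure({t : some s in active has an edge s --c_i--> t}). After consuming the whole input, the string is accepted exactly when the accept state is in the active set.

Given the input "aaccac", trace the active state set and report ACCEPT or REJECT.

initial (ε-close {0}): {0,2}
'a' @ 1: {3,4}
'a' @ 2: {}  — dead — no transitions
rest 'ccac' ignored (set empty)
final: {}; accept 7 not in set

Answer: REJECT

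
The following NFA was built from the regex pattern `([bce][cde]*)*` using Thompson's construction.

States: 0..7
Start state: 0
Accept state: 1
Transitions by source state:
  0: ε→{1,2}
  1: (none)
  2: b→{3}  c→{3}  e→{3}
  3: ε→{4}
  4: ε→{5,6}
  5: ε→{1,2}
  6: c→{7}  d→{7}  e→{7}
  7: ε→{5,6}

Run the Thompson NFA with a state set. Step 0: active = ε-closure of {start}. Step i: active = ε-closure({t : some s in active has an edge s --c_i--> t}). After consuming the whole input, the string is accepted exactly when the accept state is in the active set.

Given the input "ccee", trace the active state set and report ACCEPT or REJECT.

S₀ = ε-closure({0}) = {0,1,2}
'c' @ 1: {1,2,3,4,5,6}  (accept∈set)
'c' @ 2: {1,2,3,4,5,6,7}  (accept∈set)
'e' @ 3: {1,2,3,4,5,6,7}  (accept∈set)
'e' @ 4: {1,2,3,4,5,6,7}  (accept∈set)
after full input: {1,2,3,4,5,6,7}  (accept=1 in)

Answer: ACCEPT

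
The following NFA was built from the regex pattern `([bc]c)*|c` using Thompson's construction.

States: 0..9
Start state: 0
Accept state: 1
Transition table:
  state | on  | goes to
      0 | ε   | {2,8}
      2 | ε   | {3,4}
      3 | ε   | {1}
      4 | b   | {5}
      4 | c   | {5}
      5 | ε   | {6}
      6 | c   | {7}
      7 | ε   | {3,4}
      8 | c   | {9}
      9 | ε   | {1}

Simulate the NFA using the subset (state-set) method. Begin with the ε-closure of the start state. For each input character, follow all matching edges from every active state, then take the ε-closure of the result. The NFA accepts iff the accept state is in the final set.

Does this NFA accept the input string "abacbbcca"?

start: ε-closure({0}) = {0,1,2,3,4,8}
'a' @ 1: {}  — dead — no transitions
rest 'bacbbcca' ignored (set empty)
after full input: {}  (accept=1 not in)

Answer: REJECT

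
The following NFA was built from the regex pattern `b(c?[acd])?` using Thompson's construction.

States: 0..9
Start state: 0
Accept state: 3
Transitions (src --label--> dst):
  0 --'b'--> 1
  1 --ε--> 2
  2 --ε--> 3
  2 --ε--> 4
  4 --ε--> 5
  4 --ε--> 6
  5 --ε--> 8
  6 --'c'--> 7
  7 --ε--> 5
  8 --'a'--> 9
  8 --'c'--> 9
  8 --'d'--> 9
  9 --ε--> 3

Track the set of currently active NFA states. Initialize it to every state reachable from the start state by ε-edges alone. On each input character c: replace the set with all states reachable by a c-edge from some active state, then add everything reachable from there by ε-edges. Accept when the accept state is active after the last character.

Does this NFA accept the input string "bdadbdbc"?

Answer: REJECT

Trace:
initial (ε-close {0}): {0}
'b' @ 1: {1,2,3,4,5,6,8}  (accept∈set)
'd' @ 2: {3,9}  (accept∈set)
'a' @ 3: {}  — state set empty
rest 'dbdbc' ignored (set empty)
after full input: {}  (accept=3 not in)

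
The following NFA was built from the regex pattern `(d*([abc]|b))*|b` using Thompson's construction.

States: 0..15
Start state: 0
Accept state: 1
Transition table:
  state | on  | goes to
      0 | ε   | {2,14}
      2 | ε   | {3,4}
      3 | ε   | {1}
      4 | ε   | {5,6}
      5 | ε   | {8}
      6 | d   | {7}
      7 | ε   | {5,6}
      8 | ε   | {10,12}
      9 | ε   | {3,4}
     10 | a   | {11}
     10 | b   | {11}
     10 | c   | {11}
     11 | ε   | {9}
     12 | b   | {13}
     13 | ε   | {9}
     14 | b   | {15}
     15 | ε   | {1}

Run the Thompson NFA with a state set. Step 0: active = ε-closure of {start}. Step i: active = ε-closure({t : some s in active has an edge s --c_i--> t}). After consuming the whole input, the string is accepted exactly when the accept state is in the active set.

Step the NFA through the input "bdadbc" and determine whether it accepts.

initial (ε-close {0}): {0,1,2,3,4,5,6,8,10,12,14}
'b' @ 1: {1,3,4,5,6,8,9,10,11,12,13,15}  (accept∈set)
'd' @ 2: {5,6,7,8,10,12}
'a' @ 3: {1,3,4,5,6,8,9,10,11,12}  (accept∈set)
'd' @ 4: {5,6,7,8,10,12}
'b' @ 5: {1,3,4,5,6,8,9,10,11,12,13}  (accept∈set)
'c' @ 6: {1,3,4,5,6,8,9,10,11,12}  (accept∈set)
after full input: {1,3,4,5,6,8,9,10,11,12}  (accept=1 in)

Answer: ACCEPT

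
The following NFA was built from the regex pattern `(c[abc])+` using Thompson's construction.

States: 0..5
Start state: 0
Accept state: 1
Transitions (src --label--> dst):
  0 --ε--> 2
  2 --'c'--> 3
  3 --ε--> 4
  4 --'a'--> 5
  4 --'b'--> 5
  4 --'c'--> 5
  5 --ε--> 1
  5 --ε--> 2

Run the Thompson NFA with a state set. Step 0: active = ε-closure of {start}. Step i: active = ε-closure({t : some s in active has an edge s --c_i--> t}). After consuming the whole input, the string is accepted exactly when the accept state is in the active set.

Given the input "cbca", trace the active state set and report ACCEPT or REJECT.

S₀ = ε-closure({0}) = {0,2}
'c' @ 1: {3,4}
'b' @ 2: {1,2,5}  ✓accept
'c' @ 3: {3,4}
'a' @ 4: {1,2,5}  ✓accept
end set {1,2,5} — state 1 in

Answer: ACCEPT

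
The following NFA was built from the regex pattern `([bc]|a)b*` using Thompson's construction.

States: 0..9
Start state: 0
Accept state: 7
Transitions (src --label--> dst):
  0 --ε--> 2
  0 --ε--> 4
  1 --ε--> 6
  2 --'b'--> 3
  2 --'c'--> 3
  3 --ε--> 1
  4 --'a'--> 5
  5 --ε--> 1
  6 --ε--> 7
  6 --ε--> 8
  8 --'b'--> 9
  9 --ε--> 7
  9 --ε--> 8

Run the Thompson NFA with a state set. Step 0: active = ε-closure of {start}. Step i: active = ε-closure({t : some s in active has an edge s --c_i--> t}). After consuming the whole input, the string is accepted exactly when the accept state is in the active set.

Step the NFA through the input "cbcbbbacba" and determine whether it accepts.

Answer: REJECT

Derivation:
initial (ε-close {0}): {0,2,4}
'c' @ 1: {1,3,6,7,8}  ✓accept
'b' @ 2: {7,8,9}  ✓accept
'c' @ 3: {}  — dead — no transitions
rest 'bbbacba' ignored (set empty)
end set {} — state 7 not in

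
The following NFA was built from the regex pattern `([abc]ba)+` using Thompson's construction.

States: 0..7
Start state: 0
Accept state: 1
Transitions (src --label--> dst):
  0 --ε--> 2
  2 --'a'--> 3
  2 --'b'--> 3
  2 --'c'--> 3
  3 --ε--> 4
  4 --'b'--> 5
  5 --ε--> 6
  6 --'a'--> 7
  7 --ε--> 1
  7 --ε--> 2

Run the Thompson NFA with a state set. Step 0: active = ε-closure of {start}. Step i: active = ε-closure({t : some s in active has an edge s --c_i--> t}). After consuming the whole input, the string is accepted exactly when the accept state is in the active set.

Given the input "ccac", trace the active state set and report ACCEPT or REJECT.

S₀ = ε-closure({0}) = {0,2}
'c' @ 1: {3,4}
'c' @ 2: {}  — state set empty
rest 'ac' ignored (set empty)
end set {} — state 1 not in

Answer: REJECT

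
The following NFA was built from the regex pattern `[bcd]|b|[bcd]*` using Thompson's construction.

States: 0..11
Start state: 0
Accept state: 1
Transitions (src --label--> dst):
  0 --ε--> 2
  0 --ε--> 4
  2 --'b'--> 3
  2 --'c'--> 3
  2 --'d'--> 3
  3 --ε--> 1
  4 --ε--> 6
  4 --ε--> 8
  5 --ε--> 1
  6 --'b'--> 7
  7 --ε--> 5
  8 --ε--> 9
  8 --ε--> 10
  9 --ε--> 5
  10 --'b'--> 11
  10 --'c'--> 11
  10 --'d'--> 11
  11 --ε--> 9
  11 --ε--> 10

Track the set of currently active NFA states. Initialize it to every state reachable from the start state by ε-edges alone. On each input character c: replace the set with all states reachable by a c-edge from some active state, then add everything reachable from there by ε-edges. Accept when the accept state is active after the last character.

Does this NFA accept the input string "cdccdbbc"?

Answer: ACCEPT

Steps:
initial (ε-close {0}): {0,1,2,4,5,6,8,9,10}
'c' @ 1: {1,3,5,9,10,11}  [accepting]
'd' @ 2: {1,5,9,10,11}  [accepting]
'c' @ 3: {1,5,9,10,11}  [accepting]
'c' @ 4: {1,5,9,10,11}  [accepting]
'd' @ 5: {1,5,9,10,11}  [accepting]
'b' @ 6: {1,5,9,10,11}  [accepting]
'b' @ 7: {1,5,9,10,11}  [accepting]
'c' @ 8: {1,5,9,10,11}  [accepting]
final: {1,5,9,10,11}; accept 1 in set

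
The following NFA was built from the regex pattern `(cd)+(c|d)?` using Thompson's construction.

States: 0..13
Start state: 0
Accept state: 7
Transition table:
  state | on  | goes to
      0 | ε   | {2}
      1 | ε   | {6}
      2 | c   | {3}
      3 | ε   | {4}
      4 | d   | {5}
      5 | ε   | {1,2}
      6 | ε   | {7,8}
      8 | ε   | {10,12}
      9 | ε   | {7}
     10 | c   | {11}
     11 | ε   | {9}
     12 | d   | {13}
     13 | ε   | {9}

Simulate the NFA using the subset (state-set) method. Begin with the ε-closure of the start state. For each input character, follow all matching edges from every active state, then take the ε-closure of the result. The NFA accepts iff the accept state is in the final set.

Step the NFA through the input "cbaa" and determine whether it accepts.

Answer: REJECT

Derivation:
initial (ε-close {0}): {0,2}
'c' @ 1: {3,4}
'b' @ 2: {}  — state set empty
rest 'aa' ignored (set empty)
end set {} — state 7 not in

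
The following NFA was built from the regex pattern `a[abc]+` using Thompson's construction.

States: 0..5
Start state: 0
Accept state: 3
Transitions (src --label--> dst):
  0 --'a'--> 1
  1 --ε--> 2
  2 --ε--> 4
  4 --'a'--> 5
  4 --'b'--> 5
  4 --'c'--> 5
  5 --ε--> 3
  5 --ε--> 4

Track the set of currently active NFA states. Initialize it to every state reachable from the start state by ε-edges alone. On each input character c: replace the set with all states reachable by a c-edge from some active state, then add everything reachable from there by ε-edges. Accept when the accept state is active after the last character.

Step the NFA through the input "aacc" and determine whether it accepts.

Answer: ACCEPT

Derivation:
S₀ = ε-closure({0}) = {0}
'a' @ 1: {1,2,4}
'a' @ 2: {3,4,5}  ✓accept
'c' @ 3: {3,4,5}  ✓accept
'c' @ 4: {3,4,5}  ✓accept
final: {3,4,5}; accept 3 in set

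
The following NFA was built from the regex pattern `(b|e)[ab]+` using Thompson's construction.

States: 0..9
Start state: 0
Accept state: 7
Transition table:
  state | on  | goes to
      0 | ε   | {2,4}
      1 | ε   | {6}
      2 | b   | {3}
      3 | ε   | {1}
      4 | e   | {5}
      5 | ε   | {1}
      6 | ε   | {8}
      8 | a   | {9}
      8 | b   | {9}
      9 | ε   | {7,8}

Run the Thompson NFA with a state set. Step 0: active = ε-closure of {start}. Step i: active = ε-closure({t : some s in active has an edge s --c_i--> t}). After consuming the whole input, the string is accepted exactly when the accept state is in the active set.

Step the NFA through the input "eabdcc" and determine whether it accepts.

Answer: REJECT

Trace:
S₀ = ε-closure({0}) = {0,2,4}
'e' @ 1: {1,5,6,8}
'a' @ 2: {7,8,9}  [accepting]
'b' @ 3: {7,8,9}  [accepting]
'd' @ 4: {}  — dead — no transitions
rest 'cc' ignored (set empty)
after full input: {}  (accept=7 not in)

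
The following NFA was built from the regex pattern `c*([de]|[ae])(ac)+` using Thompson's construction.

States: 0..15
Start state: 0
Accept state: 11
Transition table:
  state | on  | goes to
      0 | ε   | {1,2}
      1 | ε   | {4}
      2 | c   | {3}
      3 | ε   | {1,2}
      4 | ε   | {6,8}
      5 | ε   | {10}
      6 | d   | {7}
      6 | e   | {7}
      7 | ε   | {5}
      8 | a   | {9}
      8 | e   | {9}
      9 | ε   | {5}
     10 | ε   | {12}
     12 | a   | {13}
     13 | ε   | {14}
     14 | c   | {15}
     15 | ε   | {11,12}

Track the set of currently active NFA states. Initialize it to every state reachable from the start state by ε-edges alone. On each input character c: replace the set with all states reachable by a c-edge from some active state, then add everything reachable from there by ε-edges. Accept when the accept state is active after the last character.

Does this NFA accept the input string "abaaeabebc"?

start: ε-closure({0}) = {0,1,2,4,6,8}
'a' @ 1: {5,9,10,12}
'b' @ 2: {}  — state set empty
rest 'aaeabebc' ignored (set empty)
end set {} — state 11 not in

Answer: REJECT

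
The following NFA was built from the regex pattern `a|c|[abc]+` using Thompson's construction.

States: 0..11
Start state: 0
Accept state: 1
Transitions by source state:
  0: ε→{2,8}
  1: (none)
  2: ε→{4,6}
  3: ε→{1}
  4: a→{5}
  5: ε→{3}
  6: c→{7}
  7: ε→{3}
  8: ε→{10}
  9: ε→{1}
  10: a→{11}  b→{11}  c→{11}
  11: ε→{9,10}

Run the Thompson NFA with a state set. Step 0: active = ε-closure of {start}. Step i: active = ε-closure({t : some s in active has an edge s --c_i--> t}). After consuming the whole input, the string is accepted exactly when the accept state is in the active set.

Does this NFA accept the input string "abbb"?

Answer: ACCEPT

Trace:
S₀ = ε-closure({0}) = {0,2,4,6,8,10}
'a' @ 1: {1,3,5,9,10,11}  [accepting]
'b' @ 2: {1,9,10,11}  [accepting]
'b' @ 3: {1,9,10,11}  [accepting]
'b' @ 4: {1,9,10,11}  [accepting]
after full input: {1,9,10,11}  (accept=1 in)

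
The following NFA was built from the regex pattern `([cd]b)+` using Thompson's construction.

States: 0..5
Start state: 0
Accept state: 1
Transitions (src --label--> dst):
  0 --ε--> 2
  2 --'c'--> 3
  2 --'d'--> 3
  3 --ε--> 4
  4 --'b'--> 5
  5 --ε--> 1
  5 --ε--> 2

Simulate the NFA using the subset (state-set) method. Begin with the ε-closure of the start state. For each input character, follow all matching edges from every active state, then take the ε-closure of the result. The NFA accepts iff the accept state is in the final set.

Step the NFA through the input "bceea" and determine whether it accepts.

start: ε-closure({0}) = {0,2}
'b' @ 1: {}  — state set empty
rest 'ceea' ignored (set empty)
after full input: {}  (accept=1 not in)

Answer: REJECT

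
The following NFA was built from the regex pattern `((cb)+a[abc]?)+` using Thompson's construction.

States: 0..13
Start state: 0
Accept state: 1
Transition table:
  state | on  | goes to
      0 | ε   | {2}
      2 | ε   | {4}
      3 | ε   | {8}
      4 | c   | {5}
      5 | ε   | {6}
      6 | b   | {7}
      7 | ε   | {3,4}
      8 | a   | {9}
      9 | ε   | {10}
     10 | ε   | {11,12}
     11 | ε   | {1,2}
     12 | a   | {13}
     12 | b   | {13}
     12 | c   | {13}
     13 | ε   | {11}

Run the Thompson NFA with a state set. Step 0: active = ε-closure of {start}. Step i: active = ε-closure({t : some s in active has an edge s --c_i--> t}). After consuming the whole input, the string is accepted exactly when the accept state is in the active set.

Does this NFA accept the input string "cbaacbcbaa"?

start: ε-closure({0}) = {0,2,4}
'c' @ 1: {5,6}
'b' @ 2: {3,4,7,8}
'a' @ 3: {1,2,4,9,10,11,12}  (accept∈set)
'a' @ 4: {1,2,4,11,13}  (accept∈set)
'c' @ 5: {5,6}
'b' @ 6: {3,4,7,8}
'c' @ 7: {5,6}
'b' @ 8: {3,4,7,8}
'a' @ 9: {1,2,4,9,10,11,12}  (accept∈set)
'a' @ 10: {1,2,4,11,13}  (accept∈set)
final: {1,2,4,11,13}; accept 1 in set

Answer: ACCEPT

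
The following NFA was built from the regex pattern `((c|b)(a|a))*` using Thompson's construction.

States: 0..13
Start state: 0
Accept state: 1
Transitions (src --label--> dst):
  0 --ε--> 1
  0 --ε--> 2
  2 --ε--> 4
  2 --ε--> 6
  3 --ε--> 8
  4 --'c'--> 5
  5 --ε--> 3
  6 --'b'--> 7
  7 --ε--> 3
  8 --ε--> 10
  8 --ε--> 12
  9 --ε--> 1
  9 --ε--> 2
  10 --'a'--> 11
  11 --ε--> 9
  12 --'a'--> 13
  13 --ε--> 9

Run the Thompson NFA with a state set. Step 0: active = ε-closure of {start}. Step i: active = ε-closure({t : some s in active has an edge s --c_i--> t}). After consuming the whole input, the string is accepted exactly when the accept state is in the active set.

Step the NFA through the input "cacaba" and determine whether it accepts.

Answer: ACCEPT

Steps:
initial (ε-close {0}): {0,1,2,4,6}
'c' @ 1: {3,5,8,10,12}
'a' @ 2: {1,2,4,6,9,11,13}  [accepting]
'c' @ 3: {3,5,8,10,12}
'a' @ 4: {1,2,4,6,9,11,13}  [accepting]
'b' @ 5: {3,7,8,10,12}
'a' @ 6: {1,2,4,6,9,11,13}  [accepting]
final: {1,2,4,6,9,11,13}; accept 1 in set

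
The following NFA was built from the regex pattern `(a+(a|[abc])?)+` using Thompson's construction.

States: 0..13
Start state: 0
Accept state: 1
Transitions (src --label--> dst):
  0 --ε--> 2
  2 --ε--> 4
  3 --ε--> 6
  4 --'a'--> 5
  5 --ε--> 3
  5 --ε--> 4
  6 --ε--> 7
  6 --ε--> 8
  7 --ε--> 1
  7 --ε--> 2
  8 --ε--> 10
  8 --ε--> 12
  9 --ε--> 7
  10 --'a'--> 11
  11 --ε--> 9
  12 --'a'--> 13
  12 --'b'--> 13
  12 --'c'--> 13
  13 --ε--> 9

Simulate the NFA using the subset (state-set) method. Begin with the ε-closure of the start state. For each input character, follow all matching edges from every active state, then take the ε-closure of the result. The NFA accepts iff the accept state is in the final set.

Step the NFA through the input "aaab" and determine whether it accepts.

Answer: ACCEPT

Trace:
initial (ε-close {0}): {0,2,4}
'a' @ 1: {1,2,3,4,5,6,7,8,10,12}  [accepting]
'a' @ 2: {1,2,3,4,5,6,7,8,9,10,11,12,13}  [accepting]
'a' @ 3: {1,2,3,4,5,6,7,8,9,10,11,12,13}  [accepting]
'b' @ 4: {1,2,4,7,9,13}  [accepting]
final: {1,2,4,7,9,13}; accept 1 in set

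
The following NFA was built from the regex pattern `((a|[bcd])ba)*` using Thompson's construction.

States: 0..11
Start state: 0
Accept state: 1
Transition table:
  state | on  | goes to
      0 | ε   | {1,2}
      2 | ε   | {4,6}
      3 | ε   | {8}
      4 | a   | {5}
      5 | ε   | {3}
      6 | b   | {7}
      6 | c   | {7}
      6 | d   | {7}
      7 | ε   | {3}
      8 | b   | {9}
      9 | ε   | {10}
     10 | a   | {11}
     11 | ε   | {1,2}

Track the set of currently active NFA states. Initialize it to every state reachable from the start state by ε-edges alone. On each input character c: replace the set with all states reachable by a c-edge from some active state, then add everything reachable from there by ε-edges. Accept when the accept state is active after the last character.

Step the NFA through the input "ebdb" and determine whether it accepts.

Answer: REJECT

Trace:
S₀ = ε-closure({0}) = {0,1,2,4,6}
'e' @ 1: {}  — no active states
rest 'bdb' ignored (set empty)
after full input: {}  (accept=1 not in)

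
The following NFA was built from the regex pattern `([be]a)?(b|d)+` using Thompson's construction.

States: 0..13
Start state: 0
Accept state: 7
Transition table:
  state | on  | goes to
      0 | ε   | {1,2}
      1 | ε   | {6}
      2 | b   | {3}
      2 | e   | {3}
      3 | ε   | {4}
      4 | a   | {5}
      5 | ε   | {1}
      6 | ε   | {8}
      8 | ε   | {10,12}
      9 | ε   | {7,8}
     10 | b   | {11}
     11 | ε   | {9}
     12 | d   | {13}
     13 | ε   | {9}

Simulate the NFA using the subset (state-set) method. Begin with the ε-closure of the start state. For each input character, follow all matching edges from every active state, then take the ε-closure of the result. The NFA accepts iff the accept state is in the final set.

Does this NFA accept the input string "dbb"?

Answer: ACCEPT

Steps:
initial (ε-close {0}): {0,1,2,6,8,10,12}
'd' @ 1: {7,8,9,10,12,13}  [accepting]
'b' @ 2: {7,8,9,10,11,12}  [accepting]
'b' @ 3: {7,8,9,10,11,12}  [accepting]
after full input: {7,8,9,10,11,12}  (accept=7 in)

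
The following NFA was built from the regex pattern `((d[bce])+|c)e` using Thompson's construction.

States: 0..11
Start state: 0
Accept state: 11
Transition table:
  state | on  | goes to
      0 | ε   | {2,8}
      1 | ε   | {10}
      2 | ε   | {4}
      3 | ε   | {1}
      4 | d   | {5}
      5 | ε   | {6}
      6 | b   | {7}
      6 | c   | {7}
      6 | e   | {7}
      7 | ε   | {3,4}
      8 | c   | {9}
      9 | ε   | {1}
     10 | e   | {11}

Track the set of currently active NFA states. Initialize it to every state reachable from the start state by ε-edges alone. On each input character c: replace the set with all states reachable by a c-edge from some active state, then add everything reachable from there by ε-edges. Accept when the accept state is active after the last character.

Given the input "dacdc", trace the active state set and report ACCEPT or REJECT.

Answer: REJECT

Trace:
start: ε-closure({0}) = {0,2,4,8}
'd' @ 1: {5,6}
'a' @ 2: {}  — dead — no transitions
rest 'cdc' ignored (set empty)
end set {} — state 11 not in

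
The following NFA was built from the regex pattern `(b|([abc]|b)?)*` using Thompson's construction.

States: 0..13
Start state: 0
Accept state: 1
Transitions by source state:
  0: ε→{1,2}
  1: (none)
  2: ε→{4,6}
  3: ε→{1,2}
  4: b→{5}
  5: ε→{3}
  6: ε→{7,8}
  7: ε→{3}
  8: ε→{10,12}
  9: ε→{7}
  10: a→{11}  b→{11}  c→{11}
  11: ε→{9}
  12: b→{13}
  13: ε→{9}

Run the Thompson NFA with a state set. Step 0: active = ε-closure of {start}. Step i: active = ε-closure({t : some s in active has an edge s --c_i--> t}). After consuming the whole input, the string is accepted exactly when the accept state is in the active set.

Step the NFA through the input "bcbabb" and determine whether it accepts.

initial (ε-close {0}): {0,1,2,3,4,6,7,8,10,12}
'b' @ 1: {1,2,3,4,5,6,7,8,9,10,11,12,13}  (accept∈set)
'c' @ 2: {1,2,3,4,6,7,8,9,10,11,12}  (accept∈set)
'b' @ 3: {1,2,3,4,5,6,7,8,9,10,11,12,13}  (accept∈set)
'a' @ 4: {1,2,3,4,6,7,8,9,10,11,12}  (accept∈set)
'b' @ 5: {1,2,3,4,5,6,7,8,9,10,11,12,13}  (accept∈set)
'b' @ 6: {1,2,3,4,5,6,7,8,9,10,11,12,13}  (accept∈set)
final: {1,2,3,4,5,6,7,8,9,10,11,12,13}; accept 1 in set

Answer: ACCEPT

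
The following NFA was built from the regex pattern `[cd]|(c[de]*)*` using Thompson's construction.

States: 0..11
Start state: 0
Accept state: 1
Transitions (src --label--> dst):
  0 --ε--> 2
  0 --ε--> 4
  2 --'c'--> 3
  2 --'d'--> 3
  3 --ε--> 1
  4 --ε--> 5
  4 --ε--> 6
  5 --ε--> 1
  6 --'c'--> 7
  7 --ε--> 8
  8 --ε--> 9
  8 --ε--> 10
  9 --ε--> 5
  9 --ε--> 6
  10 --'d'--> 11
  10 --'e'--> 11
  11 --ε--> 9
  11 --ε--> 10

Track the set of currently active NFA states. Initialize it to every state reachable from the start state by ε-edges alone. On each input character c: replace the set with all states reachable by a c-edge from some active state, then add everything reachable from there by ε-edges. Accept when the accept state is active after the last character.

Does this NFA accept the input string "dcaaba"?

start: ε-closure({0}) = {0,1,2,4,5,6}
'd' @ 1: {1,3}  ✓accept
'c' @ 2: {}  — state set empty
rest 'aaba' ignored (set empty)
end set {} — state 1 not in

Answer: REJECT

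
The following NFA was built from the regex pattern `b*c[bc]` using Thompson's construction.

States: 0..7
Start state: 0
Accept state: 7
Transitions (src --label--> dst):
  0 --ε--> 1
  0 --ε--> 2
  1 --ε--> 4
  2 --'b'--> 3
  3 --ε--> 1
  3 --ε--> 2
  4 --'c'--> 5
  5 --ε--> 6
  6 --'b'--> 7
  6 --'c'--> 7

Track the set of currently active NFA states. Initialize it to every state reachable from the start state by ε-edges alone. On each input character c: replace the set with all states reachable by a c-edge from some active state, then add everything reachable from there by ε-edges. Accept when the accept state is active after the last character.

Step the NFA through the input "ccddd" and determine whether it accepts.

start: ε-closure({0}) = {0,1,2,4}
'c' @ 1: {5,6}
'c' @ 2: {7}  (accept∈set)
'd' @ 3: {}  — no active states
rest 'dd' ignored (set empty)
end set {} — state 7 not in

Answer: REJECT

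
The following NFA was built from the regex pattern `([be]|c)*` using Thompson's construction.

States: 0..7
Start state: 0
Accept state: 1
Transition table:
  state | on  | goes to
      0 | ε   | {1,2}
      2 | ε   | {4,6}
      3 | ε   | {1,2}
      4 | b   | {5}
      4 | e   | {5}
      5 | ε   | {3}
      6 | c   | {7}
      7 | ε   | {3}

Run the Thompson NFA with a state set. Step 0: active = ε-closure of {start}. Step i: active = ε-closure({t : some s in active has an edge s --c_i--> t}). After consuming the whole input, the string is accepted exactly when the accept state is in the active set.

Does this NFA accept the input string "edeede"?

S₀ = ε-closure({0}) = {0,1,2,4,6}
'e' @ 1: {1,2,3,4,5,6}  (accept∈set)
'd' @ 2: {}  — dead — no transitions
rest 'eede' ignored (set empty)
final: {}; accept 1 not in set

Answer: REJECT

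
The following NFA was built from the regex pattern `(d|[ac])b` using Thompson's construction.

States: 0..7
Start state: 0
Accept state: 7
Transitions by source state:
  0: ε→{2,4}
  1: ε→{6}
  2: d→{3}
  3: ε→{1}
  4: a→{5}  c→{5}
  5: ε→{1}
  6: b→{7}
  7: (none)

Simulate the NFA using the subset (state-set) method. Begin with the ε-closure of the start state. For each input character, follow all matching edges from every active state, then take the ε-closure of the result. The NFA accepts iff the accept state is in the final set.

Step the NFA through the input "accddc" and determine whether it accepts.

S₀ = ε-closure({0}) = {0,2,4}
'a' @ 1: {1,5,6}
'c' @ 2: {}  — no active states
rest 'cddc' ignored (set empty)
after full input: {}  (accept=7 not in)

Answer: REJECT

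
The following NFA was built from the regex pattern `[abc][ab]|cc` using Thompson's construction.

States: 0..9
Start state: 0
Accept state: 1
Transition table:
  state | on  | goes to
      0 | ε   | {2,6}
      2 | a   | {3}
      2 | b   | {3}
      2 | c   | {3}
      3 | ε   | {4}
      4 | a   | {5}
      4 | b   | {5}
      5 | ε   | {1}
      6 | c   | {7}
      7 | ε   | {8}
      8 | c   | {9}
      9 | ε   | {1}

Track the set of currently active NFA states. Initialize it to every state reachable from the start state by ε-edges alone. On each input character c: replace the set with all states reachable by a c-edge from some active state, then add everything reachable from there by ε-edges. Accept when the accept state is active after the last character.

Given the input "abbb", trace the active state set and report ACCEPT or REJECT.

start: ε-closure({0}) = {0,2,6}
'a' @ 1: {3,4}
'b' @ 2: {1,5}  (accept∈set)
'b' @ 3: {}  — dead — no transitions
rest 'b' ignored (set empty)
after full input: {}  (accept=1 not in)

Answer: REJECT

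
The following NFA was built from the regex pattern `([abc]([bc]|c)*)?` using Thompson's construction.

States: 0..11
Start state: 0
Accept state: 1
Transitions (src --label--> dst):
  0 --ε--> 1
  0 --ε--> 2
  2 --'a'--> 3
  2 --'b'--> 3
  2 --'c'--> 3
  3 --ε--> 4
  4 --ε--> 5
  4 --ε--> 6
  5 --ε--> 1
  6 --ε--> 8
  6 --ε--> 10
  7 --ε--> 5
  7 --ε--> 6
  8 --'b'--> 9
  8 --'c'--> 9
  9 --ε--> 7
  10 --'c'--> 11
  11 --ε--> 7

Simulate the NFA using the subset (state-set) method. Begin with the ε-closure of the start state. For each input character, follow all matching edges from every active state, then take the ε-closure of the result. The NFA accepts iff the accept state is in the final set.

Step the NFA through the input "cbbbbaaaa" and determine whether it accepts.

Answer: REJECT

Steps:
initial (ε-close {0}): {0,1,2}
'c' @ 1: {1,3,4,5,6,8,10}  [accepting]
'b' @ 2: {1,5,6,7,8,9,10}  [accepting]
'b' @ 3: {1,5,6,7,8,9,10}  [accepting]
'b' @ 4: {1,5,6,7,8,9,10}  [accepting]
'b' @ 5: {1,5,6,7,8,9,10}  [accepting]
'a' @ 6: {}  — no active states
rest 'aaa' ignored (set empty)
end set {} — state 1 not in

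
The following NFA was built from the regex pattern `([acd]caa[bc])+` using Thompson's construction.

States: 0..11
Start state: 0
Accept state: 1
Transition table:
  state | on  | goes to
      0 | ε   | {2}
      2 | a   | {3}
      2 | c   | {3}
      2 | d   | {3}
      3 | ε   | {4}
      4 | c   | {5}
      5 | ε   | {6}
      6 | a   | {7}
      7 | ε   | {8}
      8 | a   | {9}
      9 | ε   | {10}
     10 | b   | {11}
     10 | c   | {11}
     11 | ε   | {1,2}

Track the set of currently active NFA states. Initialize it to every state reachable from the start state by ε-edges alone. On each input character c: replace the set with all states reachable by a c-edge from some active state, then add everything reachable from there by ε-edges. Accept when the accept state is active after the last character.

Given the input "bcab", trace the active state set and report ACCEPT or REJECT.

start: ε-closure({0}) = {0,2}
'b' @ 1: {}  — no active states
rest 'cab' ignored (set empty)
after full input: {}  (accept=1 not in)

Answer: REJECT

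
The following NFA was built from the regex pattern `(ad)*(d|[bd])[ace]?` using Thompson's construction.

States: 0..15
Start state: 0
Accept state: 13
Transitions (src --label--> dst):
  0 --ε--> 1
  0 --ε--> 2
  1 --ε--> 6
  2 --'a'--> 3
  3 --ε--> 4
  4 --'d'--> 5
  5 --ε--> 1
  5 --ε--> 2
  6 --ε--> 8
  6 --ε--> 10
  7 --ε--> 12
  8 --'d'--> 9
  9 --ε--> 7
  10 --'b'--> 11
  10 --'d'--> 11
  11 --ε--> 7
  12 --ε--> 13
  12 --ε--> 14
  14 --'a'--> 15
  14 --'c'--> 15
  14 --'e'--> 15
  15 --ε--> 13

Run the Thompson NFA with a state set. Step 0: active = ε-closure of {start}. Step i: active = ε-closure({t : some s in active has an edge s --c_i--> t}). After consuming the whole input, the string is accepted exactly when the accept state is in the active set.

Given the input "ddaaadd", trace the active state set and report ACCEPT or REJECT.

S₀ = ε-closure({0}) = {0,1,2,6,8,10}
'd' @ 1: {7,9,11,12,13,14}  [accepting]
'd' @ 2: {}  — dead — no transitions
rest 'aaadd' ignored (set empty)
after full input: {}  (accept=13 not in)

Answer: REJECT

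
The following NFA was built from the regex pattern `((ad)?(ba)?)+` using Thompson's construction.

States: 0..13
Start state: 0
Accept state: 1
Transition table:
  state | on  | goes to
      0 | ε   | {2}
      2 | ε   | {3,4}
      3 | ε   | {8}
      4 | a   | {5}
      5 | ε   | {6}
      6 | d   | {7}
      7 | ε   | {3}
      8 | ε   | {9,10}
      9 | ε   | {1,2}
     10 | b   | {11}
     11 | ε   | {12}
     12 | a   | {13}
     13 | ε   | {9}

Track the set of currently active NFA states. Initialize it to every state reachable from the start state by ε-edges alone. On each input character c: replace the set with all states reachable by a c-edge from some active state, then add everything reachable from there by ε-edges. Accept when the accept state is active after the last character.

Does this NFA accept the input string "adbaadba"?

Answer: ACCEPT

Trace:
start: ε-closure({0}) = {0,1,2,3,4,8,9,10}
'a' @ 1: {5,6}
'd' @ 2: {1,2,3,4,7,8,9,10}  ✓accept
'b' @ 3: {11,12}
'a' @ 4: {1,2,3,4,8,9,10,13}  ✓accept
'a' @ 5: {5,6}
'd' @ 6: {1,2,3,4,7,8,9,10}  ✓accept
'b' @ 7: {11,12}
'a' @ 8: {1,2,3,4,8,9,10,13}  ✓accept
final: {1,2,3,4,8,9,10,13}; accept 1 in set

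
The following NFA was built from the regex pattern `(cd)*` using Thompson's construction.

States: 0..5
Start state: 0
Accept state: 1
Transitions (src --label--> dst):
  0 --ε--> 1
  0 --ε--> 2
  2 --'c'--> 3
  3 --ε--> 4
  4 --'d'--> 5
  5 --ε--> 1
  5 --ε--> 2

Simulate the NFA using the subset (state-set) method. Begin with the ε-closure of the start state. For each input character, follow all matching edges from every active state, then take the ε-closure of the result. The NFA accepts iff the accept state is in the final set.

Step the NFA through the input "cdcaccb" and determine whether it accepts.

Answer: REJECT

Steps:
initial (ε-close {0}): {0,1,2}
'c' @ 1: {3,4}
'd' @ 2: {1,2,5}  [accepting]
'c' @ 3: {3,4}
'a' @ 4: {}  — state set empty
rest 'ccb' ignored (set empty)
final: {}; accept 1 not in set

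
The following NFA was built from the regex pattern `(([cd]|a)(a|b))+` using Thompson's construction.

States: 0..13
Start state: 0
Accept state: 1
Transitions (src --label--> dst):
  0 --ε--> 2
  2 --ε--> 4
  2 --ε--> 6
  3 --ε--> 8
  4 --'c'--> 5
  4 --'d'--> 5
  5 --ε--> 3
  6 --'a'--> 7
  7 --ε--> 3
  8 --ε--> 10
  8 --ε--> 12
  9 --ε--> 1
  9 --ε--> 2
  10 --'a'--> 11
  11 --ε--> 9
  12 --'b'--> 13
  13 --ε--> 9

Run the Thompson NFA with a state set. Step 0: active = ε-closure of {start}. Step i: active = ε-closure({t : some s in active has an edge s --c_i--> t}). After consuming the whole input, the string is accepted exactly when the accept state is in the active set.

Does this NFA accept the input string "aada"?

Answer: ACCEPT

Steps:
start: ε-closure({0}) = {0,2,4,6}
'a' @ 1: {3,7,8,10,12}
'a' @ 2: {1,2,4,6,9,11}  [accepting]
'd' @ 3: {3,5,8,10,12}
'a' @ 4: {1,2,4,6,9,11}  [accepting]
end set {1,2,4,6,9,11} — state 1 in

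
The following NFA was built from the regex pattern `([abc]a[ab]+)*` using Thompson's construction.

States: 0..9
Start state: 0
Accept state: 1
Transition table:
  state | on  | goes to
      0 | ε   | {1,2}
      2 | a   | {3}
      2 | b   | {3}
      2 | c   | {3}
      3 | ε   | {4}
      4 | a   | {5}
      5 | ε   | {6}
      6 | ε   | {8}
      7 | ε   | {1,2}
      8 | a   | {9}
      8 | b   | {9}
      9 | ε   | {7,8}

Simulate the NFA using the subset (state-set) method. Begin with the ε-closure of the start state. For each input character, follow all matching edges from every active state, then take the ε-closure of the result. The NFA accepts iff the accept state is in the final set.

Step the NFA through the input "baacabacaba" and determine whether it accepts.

initial (ε-close {0}): {0,1,2}
'b' @ 1: {3,4}
'a' @ 2: {5,6,8}
'a' @ 3: {1,2,7,8,9}  [accepting]
'c' @ 4: {3,4}
'a' @ 5: {5,6,8}
'b' @ 6: {1,2,7,8,9}  [accepting]
'a' @ 7: {1,2,3,4,7,8,9}  [accepting]
'c' @ 8: {3,4}
'a' @ 9: {5,6,8}
'b' @ 10: {1,2,7,8,9}  [accepting]
'a' @ 11: {1,2,3,4,7,8,9}  [accepting]
end set {1,2,3,4,7,8,9} — state 1 in

Answer: ACCEPT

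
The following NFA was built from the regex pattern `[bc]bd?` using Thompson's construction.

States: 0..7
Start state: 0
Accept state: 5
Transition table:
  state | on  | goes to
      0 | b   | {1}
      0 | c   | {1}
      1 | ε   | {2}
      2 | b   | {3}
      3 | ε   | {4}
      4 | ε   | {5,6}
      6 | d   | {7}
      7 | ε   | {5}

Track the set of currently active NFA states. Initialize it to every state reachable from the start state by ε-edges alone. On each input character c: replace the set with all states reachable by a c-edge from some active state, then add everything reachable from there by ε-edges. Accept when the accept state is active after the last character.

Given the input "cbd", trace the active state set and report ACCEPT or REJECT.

Answer: ACCEPT

Steps:
S₀ = ε-closure({0}) = {0}
'c' @ 1: {1,2}
'b' @ 2: {3,4,5,6}  [accepting]
'd' @ 3: {5,7}  [accepting]
final: {5,7}; accept 5 in set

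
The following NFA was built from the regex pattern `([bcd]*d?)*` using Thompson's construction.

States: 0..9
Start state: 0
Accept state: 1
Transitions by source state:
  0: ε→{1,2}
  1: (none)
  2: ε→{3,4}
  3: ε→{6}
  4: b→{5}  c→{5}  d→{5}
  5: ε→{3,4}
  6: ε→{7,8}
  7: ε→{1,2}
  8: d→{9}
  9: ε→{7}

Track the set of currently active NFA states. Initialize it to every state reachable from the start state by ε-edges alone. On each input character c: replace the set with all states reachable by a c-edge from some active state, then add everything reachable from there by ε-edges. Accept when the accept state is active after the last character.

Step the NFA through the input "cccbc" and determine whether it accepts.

initial (ε-close {0}): {0,1,2,3,4,6,7,8}
'c' @ 1: {1,2,3,4,5,6,7,8}  (accept∈set)
'c' @ 2: {1,2,3,4,5,6,7,8}  (accept∈set)
'c' @ 3: {1,2,3,4,5,6,7,8}  (accept∈set)
'b' @ 4: {1,2,3,4,5,6,7,8}  (accept∈set)
'c' @ 5: {1,2,3,4,5,6,7,8}  (accept∈set)
end set {1,2,3,4,5,6,7,8} — state 1 in

Answer: ACCEPT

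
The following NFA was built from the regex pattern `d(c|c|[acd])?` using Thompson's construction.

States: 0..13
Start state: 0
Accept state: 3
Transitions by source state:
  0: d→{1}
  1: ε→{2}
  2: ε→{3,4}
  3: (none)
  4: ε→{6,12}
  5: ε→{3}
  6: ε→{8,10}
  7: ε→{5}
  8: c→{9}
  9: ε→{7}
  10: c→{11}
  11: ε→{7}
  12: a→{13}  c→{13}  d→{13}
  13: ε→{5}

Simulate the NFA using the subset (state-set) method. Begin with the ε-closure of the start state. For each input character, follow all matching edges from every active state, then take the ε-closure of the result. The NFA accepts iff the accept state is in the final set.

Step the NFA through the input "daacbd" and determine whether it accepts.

start: ε-closure({0}) = {0}
'd' @ 1: {1,2,3,4,6,8,10,12}  (accept∈set)
'a' @ 2: {3,5,13}  (accept∈set)
'a' @ 3: {}  — state set empty
rest 'cbd' ignored (set empty)
after full input: {}  (accept=3 not in)

Answer: REJECT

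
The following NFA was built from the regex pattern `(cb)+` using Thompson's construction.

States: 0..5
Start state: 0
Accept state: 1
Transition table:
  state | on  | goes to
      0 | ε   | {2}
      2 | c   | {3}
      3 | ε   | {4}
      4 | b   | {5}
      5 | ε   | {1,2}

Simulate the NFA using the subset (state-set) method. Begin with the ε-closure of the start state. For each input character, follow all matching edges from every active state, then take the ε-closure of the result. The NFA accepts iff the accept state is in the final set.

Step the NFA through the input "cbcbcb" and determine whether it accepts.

S₀ = ε-closure({0}) = {0,2}
'c' @ 1: {3,4}
'b' @ 2: {1,2,5}  [accepting]
'c' @ 3: {3,4}
'b' @ 4: {1,2,5}  [accepting]
'c' @ 5: {3,4}
'b' @ 6: {1,2,5}  [accepting]
end set {1,2,5} — state 1 in

Answer: ACCEPT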